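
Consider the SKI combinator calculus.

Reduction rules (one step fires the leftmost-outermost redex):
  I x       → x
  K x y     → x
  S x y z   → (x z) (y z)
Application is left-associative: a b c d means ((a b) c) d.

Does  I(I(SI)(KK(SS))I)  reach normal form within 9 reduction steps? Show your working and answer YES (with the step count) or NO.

Answer: YES — reaches normal form KI in 6 ≤ 9 steps

Derivation:
  start: I(I(SI)(KK(SS))I)
  [1] I(SI)(KK(SS))I
  [2] SI(KK(SS))I
  [3] II(KK(SS)I)
  [4] I(KK(SS)I)
  [5] KK(SS)I
  [6] KI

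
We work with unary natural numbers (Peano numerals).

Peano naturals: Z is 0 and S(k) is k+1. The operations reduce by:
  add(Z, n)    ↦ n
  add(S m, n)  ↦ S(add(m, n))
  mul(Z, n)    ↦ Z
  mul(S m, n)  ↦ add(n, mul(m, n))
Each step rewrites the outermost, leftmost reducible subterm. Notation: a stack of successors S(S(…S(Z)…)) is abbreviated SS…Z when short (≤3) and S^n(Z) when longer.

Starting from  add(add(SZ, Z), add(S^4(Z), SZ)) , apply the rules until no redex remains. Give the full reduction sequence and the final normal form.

  start: add(add(SZ, Z), add(S^4(Z), SZ))
  [1] add(S(add(Z, Z)), add(S^4(Z), SZ))
  [2] S(add(add(Z, Z), add(S^4(Z), SZ)))
  [3] S(add(Z, add(S^4(Z), SZ)))
  [4] S(add(S^4(Z), SZ))
  [5] S(S(add(SSSZ, SZ)))
  [6] S(S(S(add(SSZ, SZ))))
  [7] S(S(S(S(add(SZ, SZ)))))
  [8] S(S(S(S(S(add(Z, SZ))))))
  [9] S^6(Z)

Answer: normal form = S^6(Z)  (in 9 steps)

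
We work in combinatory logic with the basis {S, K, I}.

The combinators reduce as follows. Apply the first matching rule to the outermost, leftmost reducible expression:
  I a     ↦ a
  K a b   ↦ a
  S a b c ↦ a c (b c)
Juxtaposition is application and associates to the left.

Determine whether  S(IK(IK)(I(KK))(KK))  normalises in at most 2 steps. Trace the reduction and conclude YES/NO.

  start: S(IK(IK)(I(KK))(KK))
  [1] S(K(IK)(I(KK))(KK))
  [2] S(IK(KK))

Answer: NO — after 2 steps the term is S(IK(KK)), not yet normal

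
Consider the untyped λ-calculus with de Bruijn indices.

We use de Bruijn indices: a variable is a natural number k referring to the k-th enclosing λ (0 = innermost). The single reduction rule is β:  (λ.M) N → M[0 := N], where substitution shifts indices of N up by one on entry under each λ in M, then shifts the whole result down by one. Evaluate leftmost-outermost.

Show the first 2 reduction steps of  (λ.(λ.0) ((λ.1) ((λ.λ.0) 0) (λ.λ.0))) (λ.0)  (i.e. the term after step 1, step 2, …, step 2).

Answer: after 2 steps: (λ.λ.0) ((λ.λ.0) (λ.0)) (λ.λ.0)

Derivation:
  start: (λ.(λ.0) ((λ.1) ((λ.λ.0) 0) (λ.λ.0))) (λ.0)
  step 1: (λ.0) ((λ.λ.0) ((λ.λ.0) (λ.0)) (λ.λ.0))
  step 2: (λ.λ.0) ((λ.λ.0) (λ.0)) (λ.λ.0)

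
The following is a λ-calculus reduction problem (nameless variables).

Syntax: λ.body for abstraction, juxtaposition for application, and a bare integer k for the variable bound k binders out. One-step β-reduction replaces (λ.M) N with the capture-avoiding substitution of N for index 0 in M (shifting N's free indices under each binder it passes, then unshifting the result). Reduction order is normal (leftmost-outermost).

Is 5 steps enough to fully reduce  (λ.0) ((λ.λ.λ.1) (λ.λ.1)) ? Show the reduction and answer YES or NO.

Answer: YES — reaches normal form λ.λ.1 in 2 ≤ 5 steps

Reduction:
  start: (λ.0) ((λ.λ.λ.1) (λ.λ.1))
  →1  (λ.λ.λ.1) (λ.λ.1)
  →2  λ.λ.1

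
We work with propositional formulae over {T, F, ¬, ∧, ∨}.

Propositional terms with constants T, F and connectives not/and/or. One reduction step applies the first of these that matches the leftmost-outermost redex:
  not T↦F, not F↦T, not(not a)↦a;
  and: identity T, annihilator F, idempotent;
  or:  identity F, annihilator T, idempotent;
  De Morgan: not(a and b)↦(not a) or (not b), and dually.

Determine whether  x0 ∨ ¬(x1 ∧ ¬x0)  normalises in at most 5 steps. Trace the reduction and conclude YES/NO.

Answer: YES — reaches normal form x0 ∨ (¬x1 ∨ x0) in 2 ≤ 5 steps

Working:
  start: x0 ∨ ¬(x1 ∧ ¬x0)
  →1  x0 ∨ (¬x1 ∨ ¬¬x0)
  →2  x0 ∨ (¬x1 ∨ x0)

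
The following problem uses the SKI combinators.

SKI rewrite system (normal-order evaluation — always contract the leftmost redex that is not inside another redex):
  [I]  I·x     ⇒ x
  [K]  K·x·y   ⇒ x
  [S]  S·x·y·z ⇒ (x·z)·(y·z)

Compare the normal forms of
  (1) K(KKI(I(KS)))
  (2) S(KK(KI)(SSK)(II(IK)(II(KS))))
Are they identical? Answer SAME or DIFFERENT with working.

Term A:
  start: K(KKI(I(KS)))
  →1  K(K(I(KS)))
  →2  K(K(KS))

Term B:
  start: S(KK(KI)(SSK)(II(IK)(II(KS))))
  →1  S(K(SSK)(II(IK)(II(KS))))
  →2  S(SSK)

Answer: DIFFERENT — A ⇓ K(K(KS)), B ⇓ S(SSK)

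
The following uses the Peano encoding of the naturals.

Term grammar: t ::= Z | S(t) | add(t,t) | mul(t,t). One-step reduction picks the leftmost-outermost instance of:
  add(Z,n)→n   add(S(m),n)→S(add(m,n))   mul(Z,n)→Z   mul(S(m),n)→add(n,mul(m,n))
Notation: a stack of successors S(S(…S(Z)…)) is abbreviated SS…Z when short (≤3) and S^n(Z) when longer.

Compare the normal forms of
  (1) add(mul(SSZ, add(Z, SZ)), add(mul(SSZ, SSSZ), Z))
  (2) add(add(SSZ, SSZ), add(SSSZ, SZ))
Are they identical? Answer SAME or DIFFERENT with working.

Answer: SAME — A ⇓ S^8(Z), B ⇓ S^8(Z)

Reduction:
Term A:
  start: add(mul(SSZ, add(Z, SZ)), add(mul(SSZ, SSSZ), Z))
  step 1: add(add(add(Z, SZ), mul(SZ, add(Z, SZ))), add(mul(SSZ, SSSZ), Z))
  step 2: add(add(SZ, mul(SZ, add(Z, SZ))), add(mul(SSZ, SSSZ), Z))
  step 3: add(S(add(Z, mul(SZ, add(Z, SZ)))), add(mul(SSZ, SSSZ), Z))
  step 4: S(add(add(Z, mul(SZ, add(Z, SZ))), add(mul(SSZ, SSSZ), Z)))
  step 5: S(add(mul(SZ, add(Z, SZ)), add(mul(SSZ, SSSZ), Z)))
  step 6: S(add(add(add(Z, SZ), mul(Z, add(Z, SZ))), add(mul(SSZ, SSSZ), Z)))
  step 7: S(add(add(SZ, mul(Z, add(Z, SZ))), add(mul(SSZ, SSSZ), Z)))
  step 8: S(add(S(add(Z, mul(Z, add(Z, SZ)))), add(mul(SSZ, SSSZ), Z)))
  step 9: S(S(add(add(Z, mul(Z, add(Z, SZ))), add(mul(SSZ, SSSZ), Z))))
  step 10: S(S(add(mul(Z, add(Z, SZ)), add(mul(SSZ, SSSZ), Z))))
  step 11: S(S(add(Z, add(mul(SSZ, SSSZ), Z))))
  step 12: S(S(add(mul(SSZ, SSSZ), Z)))
  step 13: S(S(add(add(SSSZ, mul(SZ, SSSZ)), Z)))
  step 14: S(S(add(S(add(SSZ, mul(SZ, SSSZ))), Z)))
  step 15: S(S(S(add(add(SSZ, mul(SZ, SSSZ)), Z))))
  step 16: S(S(S(add(S(add(SZ, mul(SZ, SSSZ))), Z))))
  step 17: S(S(S(S(add(add(SZ, mul(SZ, SSSZ)), Z)))))
  step 18: S(S(S(S(add(S(add(Z, mul(SZ, SSSZ))), Z)))))
  step 19: S(S(S(S(S(add(add(Z, mul(SZ, SSSZ)), Z))))))
  step 20: S(S(S(S(S(add(mul(SZ, SSSZ), Z))))))
  step 21: S(S(S(S(S(add(add(SSSZ, mul(Z, SSSZ)), Z))))))
  step 22: S(S(S(S(S(add(S(add(SSZ, mul(Z, SSSZ))), Z))))))
  step 23: S(S(S(S(S(S(add(add(SSZ, mul(Z, SSSZ)), Z)))))))
  step 24: S(S(S(S(S(S(add(S(add(SZ, mul(Z, SSSZ))), Z)))))))
  step 25: S(S(S(S(S(S(S(add(add(SZ, mul(Z, SSSZ)), Z))))))))
  step 26: S(S(S(S(S(S(S(add(S(add(Z, mul(Z, SSSZ))), Z))))))))
  step 27: S(S(S(S(S(S(S(S(add(add(Z, mul(Z, SSSZ)), Z)))))))))
  step 28: S(S(S(S(S(S(S(S(add(mul(Z, SSSZ), Z)))))))))
  step 29: S(S(S(S(S(S(S(S(add(Z, Z)))))))))
  step 30: S^8(Z)

Term B:
  start: add(add(SSZ, SSZ), add(SSSZ, SZ))
  step 1: add(S(add(SZ, SSZ)), add(SSSZ, SZ))
  step 2: S(add(add(SZ, SSZ), add(SSSZ, SZ)))
  step 3: S(add(S(add(Z, SSZ)), add(SSSZ, SZ)))
  step 4: S(S(add(add(Z, SSZ), add(SSSZ, SZ))))
  step 5: S(S(add(SSZ, add(SSSZ, SZ))))
  step 6: S(S(S(add(SZ, add(SSSZ, SZ)))))
  step 7: S(S(S(S(add(Z, add(SSSZ, SZ))))))
  step 8: S(S(S(S(add(SSSZ, SZ)))))
  step 9: S(S(S(S(S(add(SSZ, SZ))))))
  step 10: S(S(S(S(S(S(add(SZ, SZ)))))))
  step 11: S(S(S(S(S(S(S(add(Z, SZ))))))))
  step 12: S^8(Z)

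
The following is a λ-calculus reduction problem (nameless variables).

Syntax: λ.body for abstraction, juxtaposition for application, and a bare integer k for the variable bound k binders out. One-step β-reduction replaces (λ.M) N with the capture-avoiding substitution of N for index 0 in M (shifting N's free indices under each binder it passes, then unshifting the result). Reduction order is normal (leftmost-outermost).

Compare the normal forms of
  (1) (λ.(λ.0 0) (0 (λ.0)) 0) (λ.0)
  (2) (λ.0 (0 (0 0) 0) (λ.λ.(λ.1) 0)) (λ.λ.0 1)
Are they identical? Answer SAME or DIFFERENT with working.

Answer: SAME — A ⇓ λ.0, B ⇓ λ.0

Working:
Term A:
  start: (λ.(λ.0 0) (0 (λ.0)) 0) (λ.0)
  [1] (λ.0 0) ((λ.0) (λ.0)) (λ.0)
  [2] (λ.0) (λ.0) ((λ.0) (λ.0)) (λ.0)
  [3] (λ.0) ((λ.0) (λ.0)) (λ.0)
  [4] (λ.0) (λ.0) (λ.0)
  [5] (λ.0) (λ.0)
  [6] λ.0

Term B:
  start: (λ.0 (0 (0 0) 0) (λ.λ.(λ.1) 0)) (λ.λ.0 1)
  [1] (λ.λ.0 1) ((λ.λ.0 1) ((λ.λ.0 1) (λ.λ.0 1)) (λ.λ.0 1)) (λ.λ.(λ.1) 0)
  [2] (λ.0 ((λ.λ.0 1) ((λ.λ.0 1) (λ.λ.0 1)) (λ.λ.0 1))) (λ.λ.(λ.1) 0)
  [3] (λ.λ.(λ.1) 0) ((λ.λ.0 1) ((λ.λ.0 1) (λ.λ.0 1)) (λ.λ.0 1))
  [4] λ.(λ.1) 0
  [5] λ.0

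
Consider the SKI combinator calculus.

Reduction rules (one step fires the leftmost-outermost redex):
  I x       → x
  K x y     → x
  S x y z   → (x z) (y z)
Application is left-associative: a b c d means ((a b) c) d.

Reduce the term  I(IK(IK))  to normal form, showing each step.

  start: I(IK(IK))
  →1  IK(IK)
  →2  K(IK)
  →3  KK

Answer: normal form = KK  (in 3 steps)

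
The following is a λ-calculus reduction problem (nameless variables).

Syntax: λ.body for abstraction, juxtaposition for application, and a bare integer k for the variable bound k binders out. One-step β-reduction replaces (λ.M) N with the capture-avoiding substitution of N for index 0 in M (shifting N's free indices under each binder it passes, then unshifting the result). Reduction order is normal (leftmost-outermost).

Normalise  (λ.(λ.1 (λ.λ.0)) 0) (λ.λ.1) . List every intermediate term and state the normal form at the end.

Answer: normal form = λ.λ.λ.0  (in 3 steps)

Working:
  start: (λ.(λ.1 (λ.λ.0)) 0) (λ.λ.1)
  step 1: (λ.(λ.λ.1) (λ.λ.0)) (λ.λ.1)
  step 2: (λ.λ.1) (λ.λ.0)
  step 3: λ.λ.λ.0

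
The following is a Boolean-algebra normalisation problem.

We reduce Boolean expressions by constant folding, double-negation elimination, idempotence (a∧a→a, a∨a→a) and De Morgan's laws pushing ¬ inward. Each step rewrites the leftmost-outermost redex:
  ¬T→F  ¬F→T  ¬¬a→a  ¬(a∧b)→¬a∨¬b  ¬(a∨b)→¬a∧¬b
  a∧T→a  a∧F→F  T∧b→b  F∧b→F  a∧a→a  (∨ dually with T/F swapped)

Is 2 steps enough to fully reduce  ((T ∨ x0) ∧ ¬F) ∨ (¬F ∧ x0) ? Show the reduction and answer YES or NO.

  start: ((T ∨ x0) ∧ ¬F) ∨ (¬F ∧ x0)
  →1  (T ∧ ¬F) ∨ (¬F ∧ x0)
  →2  ¬F ∨ (¬F ∧ x0)

Answer: NO — after 2 steps the term is ¬F ∨ (¬F ∧ x0), not yet normal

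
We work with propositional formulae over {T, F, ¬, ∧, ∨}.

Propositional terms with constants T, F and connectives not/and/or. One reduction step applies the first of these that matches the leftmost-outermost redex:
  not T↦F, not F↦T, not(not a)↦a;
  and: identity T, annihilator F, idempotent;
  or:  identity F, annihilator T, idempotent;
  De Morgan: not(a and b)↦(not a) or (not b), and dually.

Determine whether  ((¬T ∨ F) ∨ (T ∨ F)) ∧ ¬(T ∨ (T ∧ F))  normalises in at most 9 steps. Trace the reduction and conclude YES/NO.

  start: ((¬T ∨ F) ∨ (T ∨ F)) ∧ ¬(T ∨ (T ∧ F))
  [1] (¬T ∨ (T ∨ F)) ∧ ¬(T ∨ (T ∧ F))
  [2] (F ∨ (T ∨ F)) ∧ ¬(T ∨ (T ∧ F))
  [3] (T ∨ F) ∧ ¬(T ∨ (T ∧ F))
  [4] T ∧ ¬(T ∨ (T ∧ F))
  [5] ¬(T ∨ (T ∧ F))
  [6] ¬T ∧ ¬(T ∧ F)
  [7] F ∧ ¬(T ∧ F)
  [8] F

Answer: YES — reaches normal form F in 8 ≤ 9 steps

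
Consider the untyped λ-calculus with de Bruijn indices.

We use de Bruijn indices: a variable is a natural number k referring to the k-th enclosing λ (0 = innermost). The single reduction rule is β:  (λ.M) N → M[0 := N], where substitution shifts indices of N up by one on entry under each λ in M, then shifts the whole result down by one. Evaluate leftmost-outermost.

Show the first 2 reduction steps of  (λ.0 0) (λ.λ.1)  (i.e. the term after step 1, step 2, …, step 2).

Answer: after 2 steps: λ.λ.λ.1

Reduction:
  start: (λ.0 0) (λ.λ.1)
  [1] (λ.λ.1) (λ.λ.1)
  [2] λ.λ.λ.1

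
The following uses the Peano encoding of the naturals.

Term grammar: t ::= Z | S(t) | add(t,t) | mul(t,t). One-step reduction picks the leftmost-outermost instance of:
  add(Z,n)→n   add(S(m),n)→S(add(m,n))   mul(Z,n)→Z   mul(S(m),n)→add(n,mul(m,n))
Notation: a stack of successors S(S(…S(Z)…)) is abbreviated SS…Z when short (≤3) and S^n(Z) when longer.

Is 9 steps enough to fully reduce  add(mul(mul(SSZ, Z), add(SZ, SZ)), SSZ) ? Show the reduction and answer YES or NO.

  start: add(mul(mul(SSZ, Z), add(SZ, SZ)), SSZ)
  step 1: add(mul(add(Z, mul(SZ, Z)), add(SZ, SZ)), SSZ)
  step 2: add(mul(mul(SZ, Z), add(SZ, SZ)), SSZ)
  step 3: add(mul(add(Z, mul(Z, Z)), add(SZ, SZ)), SSZ)
  step 4: add(mul(mul(Z, Z), add(SZ, SZ)), SSZ)
  step 5: add(mul(Z, add(SZ, SZ)), SSZ)
  step 6: add(Z, SSZ)
  step 7: SSZ

Answer: YES — reaches normal form SSZ in 7 ≤ 9 steps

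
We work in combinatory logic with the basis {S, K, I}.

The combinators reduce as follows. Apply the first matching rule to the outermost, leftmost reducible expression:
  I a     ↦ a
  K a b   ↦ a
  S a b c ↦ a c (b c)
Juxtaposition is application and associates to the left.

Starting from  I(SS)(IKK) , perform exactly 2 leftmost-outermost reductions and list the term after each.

Answer: after 2 steps: SS(KK)

Working:
  start: I(SS)(IKK)
  [1] SS(IKK)
  [2] SS(KK)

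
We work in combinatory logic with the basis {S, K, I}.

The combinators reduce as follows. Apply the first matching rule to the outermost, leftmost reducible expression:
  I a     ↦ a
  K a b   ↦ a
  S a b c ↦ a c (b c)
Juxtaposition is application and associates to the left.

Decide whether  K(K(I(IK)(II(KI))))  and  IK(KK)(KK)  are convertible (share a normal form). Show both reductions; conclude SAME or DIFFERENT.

Answer: DIFFERENT — A ⇓ K(K(K(KI))), B ⇓ KK

Working:
Term A:
  start: K(K(I(IK)(II(KI))))
  →1  K(K(IK(II(KI))))
  →2  K(K(K(II(KI))))
  →3  K(K(K(I(KI))))
  →4  K(K(K(KI)))

Term B:
  start: IK(KK)(KK)
  →1  K(KK)(KK)
  →2  KK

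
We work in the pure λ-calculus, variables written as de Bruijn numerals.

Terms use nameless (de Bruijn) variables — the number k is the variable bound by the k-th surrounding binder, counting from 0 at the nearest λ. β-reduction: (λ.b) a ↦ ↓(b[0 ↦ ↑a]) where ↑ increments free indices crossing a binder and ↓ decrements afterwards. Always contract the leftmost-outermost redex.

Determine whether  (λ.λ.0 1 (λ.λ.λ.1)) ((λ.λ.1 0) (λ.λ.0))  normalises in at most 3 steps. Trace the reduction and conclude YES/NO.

Answer: YES — reaches normal form λ.0 (λ.λ.0) (λ.λ.λ.1) in 3 ≤ 3 steps

Derivation:
  start: (λ.λ.0 1 (λ.λ.λ.1)) ((λ.λ.1 0) (λ.λ.0))
  [1] λ.0 ((λ.λ.1 0) (λ.λ.0)) (λ.λ.λ.1)
  [2] λ.0 (λ.(λ.λ.0) 0) (λ.λ.λ.1)
  [3] λ.0 (λ.λ.0) (λ.λ.λ.1)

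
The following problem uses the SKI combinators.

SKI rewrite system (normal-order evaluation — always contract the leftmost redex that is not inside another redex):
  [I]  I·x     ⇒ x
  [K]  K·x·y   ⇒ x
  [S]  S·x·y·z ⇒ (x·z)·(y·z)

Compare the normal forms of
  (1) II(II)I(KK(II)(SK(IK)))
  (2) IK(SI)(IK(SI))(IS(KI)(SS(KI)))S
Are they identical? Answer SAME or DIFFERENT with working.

Answer: DIFFERENT — A ⇓ K(SKK), B ⇓ S(SSI)

Reduction:
Term A:
  start: II(II)I(KK(II)(SK(IK)))
  [1] I(II)I(KK(II)(SK(IK)))
  [2] III(KK(II)(SK(IK)))
  [3] II(KK(II)(SK(IK)))
  [4] I(KK(II)(SK(IK)))
  [5] KK(II)(SK(IK))
  [6] K(SK(IK))
  [7] K(SKK)

Term B:
  start: IK(SI)(IK(SI))(IS(KI)(SS(KI)))S
  [1] K(SI)(IK(SI))(IS(KI)(SS(KI)))S
  [2] SI(IS(KI)(SS(KI)))S
  [3] IS(IS(KI)(SS(KI))S)
  [4] S(IS(KI)(SS(KI))S)
  [5] S(S(KI)(SS(KI))S)
  [6] S(KIS(SS(KI)S))
  [7] S(I(SS(KI)S))
  [8] S(SS(KI)S)
  [9] S(SS(KIS))
  [10] S(SSI)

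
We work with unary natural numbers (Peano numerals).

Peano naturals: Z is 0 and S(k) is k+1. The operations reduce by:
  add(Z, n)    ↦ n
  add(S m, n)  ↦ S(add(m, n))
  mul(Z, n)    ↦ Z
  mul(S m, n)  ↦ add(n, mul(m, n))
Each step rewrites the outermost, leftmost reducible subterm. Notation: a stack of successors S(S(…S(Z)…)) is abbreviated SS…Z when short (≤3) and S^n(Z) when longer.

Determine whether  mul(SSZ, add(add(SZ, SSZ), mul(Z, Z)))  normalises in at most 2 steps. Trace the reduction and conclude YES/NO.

Answer: NO — after 2 steps the term is add(add(S(add(Z, SSZ)), mul(Z, Z)), mul(SZ, add(add(SZ, SSZ), mul(Z, Z)))), not yet normal

Working:
  start: mul(SSZ, add(add(SZ, SSZ), mul(Z, Z)))
  step 1: add(add(add(SZ, SSZ), mul(Z, Z)), mul(SZ, add(add(SZ, SSZ), mul(Z, Z))))
  step 2: add(add(S(add(Z, SSZ)), mul(Z, Z)), mul(SZ, add(add(SZ, SSZ), mul(Z, Z))))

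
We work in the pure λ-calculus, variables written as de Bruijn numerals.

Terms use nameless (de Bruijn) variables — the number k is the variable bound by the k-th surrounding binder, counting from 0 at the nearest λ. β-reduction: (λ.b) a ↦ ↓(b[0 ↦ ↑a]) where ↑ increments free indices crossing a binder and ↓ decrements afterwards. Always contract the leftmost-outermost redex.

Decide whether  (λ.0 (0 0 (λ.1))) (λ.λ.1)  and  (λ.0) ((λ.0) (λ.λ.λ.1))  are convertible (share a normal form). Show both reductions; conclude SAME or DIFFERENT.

Answer: SAME — A ⇓ λ.λ.λ.1, B ⇓ λ.λ.λ.1

Derivation:
Term A:
  start: (λ.0 (0 0 (λ.1))) (λ.λ.1)
  →1  (λ.λ.1) ((λ.λ.1) (λ.λ.1) (λ.λ.λ.1))
  →2  λ.(λ.λ.1) (λ.λ.1) (λ.λ.λ.1)
  →3  λ.(λ.λ.λ.1) (λ.λ.λ.1)
  →4  λ.λ.λ.1

Term B:
  start: (λ.0) ((λ.0) (λ.λ.λ.1))
  →1  (λ.0) (λ.λ.λ.1)
  →2  λ.λ.λ.1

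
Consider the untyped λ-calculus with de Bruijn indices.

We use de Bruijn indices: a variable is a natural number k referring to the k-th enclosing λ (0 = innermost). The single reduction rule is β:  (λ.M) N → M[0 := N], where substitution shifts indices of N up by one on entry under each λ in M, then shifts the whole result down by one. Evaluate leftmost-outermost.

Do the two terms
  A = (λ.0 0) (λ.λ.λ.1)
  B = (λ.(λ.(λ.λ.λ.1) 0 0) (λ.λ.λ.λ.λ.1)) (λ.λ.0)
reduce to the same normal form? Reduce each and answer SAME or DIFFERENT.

Term A:
  start: (λ.0 0) (λ.λ.λ.1)
  [1] (λ.λ.λ.1) (λ.λ.λ.1)
  [2] λ.λ.1

Term B:
  start: (λ.(λ.(λ.λ.λ.1) 0 0) (λ.λ.λ.λ.λ.1)) (λ.λ.0)
  [1] (λ.(λ.λ.λ.1) 0 0) (λ.λ.λ.λ.λ.1)
  [2] (λ.λ.λ.1) (λ.λ.λ.λ.λ.1) (λ.λ.λ.λ.λ.1)
  [3] (λ.λ.1) (λ.λ.λ.λ.λ.1)
  [4] λ.λ.λ.λ.λ.λ.1

Answer: DIFFERENT — A ⇓ λ.λ.1, B ⇓ λ.λ.λ.λ.λ.λ.1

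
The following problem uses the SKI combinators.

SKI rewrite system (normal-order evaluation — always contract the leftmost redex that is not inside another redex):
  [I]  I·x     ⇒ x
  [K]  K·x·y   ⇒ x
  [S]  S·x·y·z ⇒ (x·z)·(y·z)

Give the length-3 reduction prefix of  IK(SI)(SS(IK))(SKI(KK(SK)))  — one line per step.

  start: IK(SI)(SS(IK))(SKI(KK(SK)))
  [1] K(SI)(SS(IK))(SKI(KK(SK)))
  [2] SI(SKI(KK(SK)))
  [3] SI(K(KK(SK))(I(KK(SK))))

Answer: after 3 steps: SI(K(KK(SK))(I(KK(SK))))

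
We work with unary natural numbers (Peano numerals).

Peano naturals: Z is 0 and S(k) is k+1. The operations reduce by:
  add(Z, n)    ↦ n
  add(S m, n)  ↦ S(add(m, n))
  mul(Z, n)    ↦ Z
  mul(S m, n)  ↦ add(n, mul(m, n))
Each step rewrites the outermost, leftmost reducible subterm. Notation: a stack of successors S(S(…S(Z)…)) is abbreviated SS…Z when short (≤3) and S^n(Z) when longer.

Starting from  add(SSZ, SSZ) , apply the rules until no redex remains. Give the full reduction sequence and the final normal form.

Answer: normal form = S^4(Z)  (in 3 steps)

Reduction:
  start: add(SSZ, SSZ)
  step 1: S(add(SZ, SSZ))
  step 2: S(S(add(Z, SSZ)))
  step 3: S^4(Z)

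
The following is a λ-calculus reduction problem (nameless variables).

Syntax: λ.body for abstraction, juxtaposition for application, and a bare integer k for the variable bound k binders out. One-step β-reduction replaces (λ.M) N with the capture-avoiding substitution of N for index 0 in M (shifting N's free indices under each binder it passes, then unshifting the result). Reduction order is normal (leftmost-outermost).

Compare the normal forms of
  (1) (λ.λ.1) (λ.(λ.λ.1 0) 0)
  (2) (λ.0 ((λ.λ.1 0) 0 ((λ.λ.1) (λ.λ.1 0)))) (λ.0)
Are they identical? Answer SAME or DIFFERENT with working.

Term A:
  start: (λ.λ.1) (λ.(λ.λ.1 0) 0)
  step 1: λ.λ.(λ.λ.1 0) 0
  step 2: λ.λ.λ.1 0

Term B:
  start: (λ.0 ((λ.λ.1 0) 0 ((λ.λ.1) (λ.λ.1 0)))) (λ.0)
  step 1: (λ.0) ((λ.λ.1 0) (λ.0) ((λ.λ.1) (λ.λ.1 0)))
  step 2: (λ.λ.1 0) (λ.0) ((λ.λ.1) (λ.λ.1 0))
  step 3: (λ.(λ.0) 0) ((λ.λ.1) (λ.λ.1 0))
  step 4: (λ.0) ((λ.λ.1) (λ.λ.1 0))
  step 5: (λ.λ.1) (λ.λ.1 0)
  step 6: λ.λ.λ.1 0

Answer: SAME — A ⇓ λ.λ.λ.1 0, B ⇓ λ.λ.λ.1 0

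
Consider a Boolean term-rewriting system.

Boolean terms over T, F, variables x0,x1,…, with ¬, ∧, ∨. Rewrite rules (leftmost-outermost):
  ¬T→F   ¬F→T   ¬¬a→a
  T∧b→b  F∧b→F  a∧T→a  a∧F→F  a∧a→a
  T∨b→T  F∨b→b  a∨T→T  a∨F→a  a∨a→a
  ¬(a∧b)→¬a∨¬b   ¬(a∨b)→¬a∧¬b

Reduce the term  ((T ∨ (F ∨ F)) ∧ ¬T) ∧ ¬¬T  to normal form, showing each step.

  start: ((T ∨ (F ∨ F)) ∧ ¬T) ∧ ¬¬T
  [1] (T ∧ ¬T) ∧ ¬¬T
  [2] ¬T ∧ ¬¬T
  [3] F ∧ ¬¬T
  [4] F

Answer: normal form = F  (in 4 steps)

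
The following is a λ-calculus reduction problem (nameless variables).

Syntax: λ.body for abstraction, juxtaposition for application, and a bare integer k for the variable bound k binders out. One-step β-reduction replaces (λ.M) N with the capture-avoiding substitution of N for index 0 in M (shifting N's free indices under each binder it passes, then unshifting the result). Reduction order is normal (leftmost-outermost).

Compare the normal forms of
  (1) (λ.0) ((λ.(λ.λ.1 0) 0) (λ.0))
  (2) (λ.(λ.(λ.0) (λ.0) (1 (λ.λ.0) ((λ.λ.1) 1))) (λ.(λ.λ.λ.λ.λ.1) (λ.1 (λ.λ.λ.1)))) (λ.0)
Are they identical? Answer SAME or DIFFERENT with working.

Answer: SAME — A ⇓ λ.0, B ⇓ λ.0

Derivation:
Term A:
  start: (λ.0) ((λ.(λ.λ.1 0) 0) (λ.0))
  [1] (λ.(λ.λ.1 0) 0) (λ.0)
  [2] (λ.λ.1 0) (λ.0)
  [3] λ.(λ.0) 0
  [4] λ.0

Term B:
  start: (λ.(λ.(λ.0) (λ.0) (1 (λ.λ.0) ((λ.λ.1) 1))) (λ.(λ.λ.λ.λ.λ.1) (λ.1 (λ.λ.λ.1)))) (λ.0)
  [1] (λ.(λ.0) (λ.0) ((λ.0) (λ.λ.0) ((λ.λ.1) (λ.0)))) (λ.(λ.λ.λ.λ.λ.1) (λ.1 (λ.λ.λ.1)))
  [2] (λ.0) (λ.0) ((λ.0) (λ.λ.0) ((λ.λ.1) (λ.0)))
  [3] (λ.0) ((λ.0) (λ.λ.0) ((λ.λ.1) (λ.0)))
  [4] (λ.0) (λ.λ.0) ((λ.λ.1) (λ.0))
  [5] (λ.λ.0) ((λ.λ.1) (λ.0))
  [6] λ.0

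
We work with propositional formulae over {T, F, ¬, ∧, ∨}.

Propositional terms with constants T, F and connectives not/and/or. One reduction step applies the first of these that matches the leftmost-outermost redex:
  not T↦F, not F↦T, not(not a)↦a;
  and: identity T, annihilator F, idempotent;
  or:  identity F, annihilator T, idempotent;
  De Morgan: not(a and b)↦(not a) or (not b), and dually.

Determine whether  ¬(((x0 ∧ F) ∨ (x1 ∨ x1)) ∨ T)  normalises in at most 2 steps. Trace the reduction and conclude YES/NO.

Answer: NO — after 2 steps the term is (¬(x0 ∧ F) ∧ ¬(x1 ∨ x1)) ∧ ¬T, not yet normal

Reduction:
  start: ¬(((x0 ∧ F) ∨ (x1 ∨ x1)) ∨ T)
  [1] ¬((x0 ∧ F) ∨ (x1 ∨ x1)) ∧ ¬T
  [2] (¬(x0 ∧ F) ∧ ¬(x1 ∨ x1)) ∧ ¬T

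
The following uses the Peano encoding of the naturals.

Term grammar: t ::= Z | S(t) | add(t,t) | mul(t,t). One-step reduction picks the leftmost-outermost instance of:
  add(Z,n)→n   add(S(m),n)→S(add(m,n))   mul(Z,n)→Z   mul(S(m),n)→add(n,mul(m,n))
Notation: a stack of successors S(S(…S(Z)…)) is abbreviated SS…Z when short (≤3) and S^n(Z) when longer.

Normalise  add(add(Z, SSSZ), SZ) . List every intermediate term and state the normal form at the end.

Answer: normal form = S^4(Z)  (in 5 steps)

Derivation:
  start: add(add(Z, SSSZ), SZ)
  [1] add(SSSZ, SZ)
  [2] S(add(SSZ, SZ))
  [3] S(S(add(SZ, SZ)))
  [4] S(S(S(add(Z, SZ))))
  [5] S^4(Z)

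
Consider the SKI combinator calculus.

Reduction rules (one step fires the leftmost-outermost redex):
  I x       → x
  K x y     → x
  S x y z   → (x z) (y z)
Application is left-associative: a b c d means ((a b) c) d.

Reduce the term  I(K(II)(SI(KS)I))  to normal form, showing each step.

Answer: normal form = I  (in 3 steps)

Derivation:
  start: I(K(II)(SI(KS)I))
  [1] K(II)(SI(KS)I)
  [2] II
  [3] I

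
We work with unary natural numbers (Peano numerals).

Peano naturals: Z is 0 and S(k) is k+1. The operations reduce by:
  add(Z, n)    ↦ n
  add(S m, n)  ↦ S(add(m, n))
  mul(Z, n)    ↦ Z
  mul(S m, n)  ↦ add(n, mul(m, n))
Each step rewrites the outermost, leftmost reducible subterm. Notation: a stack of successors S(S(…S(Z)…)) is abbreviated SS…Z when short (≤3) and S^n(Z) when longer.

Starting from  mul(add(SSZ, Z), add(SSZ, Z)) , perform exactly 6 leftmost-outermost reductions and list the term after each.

Answer: after 6 steps: S(S(add(add(Z, Z), mul(add(SZ, Z), add(SSZ, Z)))))

Derivation:
  start: mul(add(SSZ, Z), add(SSZ, Z))
  →1  mul(S(add(SZ, Z)), add(SSZ, Z))
  →2  add(add(SSZ, Z), mul(add(SZ, Z), add(SSZ, Z)))
  →3  add(S(add(SZ, Z)), mul(add(SZ, Z), add(SSZ, Z)))
  →4  S(add(add(SZ, Z), mul(add(SZ, Z), add(SSZ, Z))))
  →5  S(add(S(add(Z, Z)), mul(add(SZ, Z), add(SSZ, Z))))
  →6  S(S(add(add(Z, Z), mul(add(SZ, Z), add(SSZ, Z)))))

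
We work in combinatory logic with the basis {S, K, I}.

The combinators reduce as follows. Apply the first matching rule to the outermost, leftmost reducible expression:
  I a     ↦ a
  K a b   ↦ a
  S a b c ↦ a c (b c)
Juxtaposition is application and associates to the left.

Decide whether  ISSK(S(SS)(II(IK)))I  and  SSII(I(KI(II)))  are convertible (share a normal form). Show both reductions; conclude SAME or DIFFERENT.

Term A:
  start: ISSK(S(SS)(II(IK)))I
  →1  SSK(S(SS)(II(IK)))I
  →2  S(S(SS)(II(IK)))(K(S(SS)(II(IK))))I
  →3  S(SS)(II(IK))I(K(S(SS)(II(IK)))I)
  →4  SSI(II(IK)I)(K(S(SS)(II(IK)))I)
  →5  S(II(IK)I)(I(II(IK)I))(K(S(SS)(II(IK)))I)
  →6  II(IK)I(K(S(SS)(II(IK)))I)(I(II(IK)I)(K(S(SS)(II(IK)))I))
  →7  I(IK)I(K(S(SS)(II(IK)))I)(I(II(IK)I)(K(S(SS)(II(IK)))I))
  →8  IKI(K(S(SS)(II(IK)))I)(I(II(IK)I)(K(S(SS)(II(IK)))I))
  →9  KI(K(S(SS)(II(IK)))I)(I(II(IK)I)(K(S(SS)(II(IK)))I))
  →10  I(I(II(IK)I)(K(S(SS)(II(IK)))I))
  →11  I(II(IK)I)(K(S(SS)(II(IK)))I)
  →12  II(IK)I(K(S(SS)(II(IK)))I)
  →13  I(IK)I(K(S(SS)(II(IK)))I)
  →14  IKI(K(S(SS)(II(IK)))I)
  →15  KI(K(S(SS)(II(IK)))I)
  →16  I

Term B:
  start: SSII(I(KI(II)))
  →1  SI(II)(I(KI(II)))
  →2  I(I(KI(II)))(II(I(KI(II))))
  →3  I(KI(II))(II(I(KI(II))))
  →4  KI(II)(II(I(KI(II))))
  →5  I(II(I(KI(II))))
  →6  II(I(KI(II)))
  →7  I(I(KI(II)))
  →8  I(KI(II))
  →9  KI(II)
  →10  I

Answer: SAME — A ⇓ I, B ⇓ I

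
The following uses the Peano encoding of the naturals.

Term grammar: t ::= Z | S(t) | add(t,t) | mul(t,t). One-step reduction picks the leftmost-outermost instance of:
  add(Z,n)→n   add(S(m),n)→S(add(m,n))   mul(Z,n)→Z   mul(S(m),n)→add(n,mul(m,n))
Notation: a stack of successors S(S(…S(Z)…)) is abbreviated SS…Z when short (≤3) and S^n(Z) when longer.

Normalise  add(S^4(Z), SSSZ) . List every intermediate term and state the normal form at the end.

Answer: normal form = S^7(Z)  (in 5 steps)

Reduction:
  start: add(S^4(Z), SSSZ)
  step 1: S(add(SSSZ, SSSZ))
  step 2: S(S(add(SSZ, SSSZ)))
  step 3: S(S(S(add(SZ, SSSZ))))
  step 4: S(S(S(S(add(Z, SSSZ)))))
  step 5: S^7(Z)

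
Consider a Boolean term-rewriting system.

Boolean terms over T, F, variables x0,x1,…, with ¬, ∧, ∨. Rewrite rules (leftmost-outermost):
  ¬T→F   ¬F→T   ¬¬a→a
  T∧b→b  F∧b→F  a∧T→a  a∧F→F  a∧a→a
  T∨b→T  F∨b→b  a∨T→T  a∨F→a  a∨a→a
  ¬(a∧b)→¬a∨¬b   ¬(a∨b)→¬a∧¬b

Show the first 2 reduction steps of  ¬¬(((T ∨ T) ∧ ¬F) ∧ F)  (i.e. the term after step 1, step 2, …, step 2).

Answer: after 2 steps: F

Reduction:
  start: ¬¬(((T ∨ T) ∧ ¬F) ∧ F)
  →1  ((T ∨ T) ∧ ¬F) ∧ F
  →2  F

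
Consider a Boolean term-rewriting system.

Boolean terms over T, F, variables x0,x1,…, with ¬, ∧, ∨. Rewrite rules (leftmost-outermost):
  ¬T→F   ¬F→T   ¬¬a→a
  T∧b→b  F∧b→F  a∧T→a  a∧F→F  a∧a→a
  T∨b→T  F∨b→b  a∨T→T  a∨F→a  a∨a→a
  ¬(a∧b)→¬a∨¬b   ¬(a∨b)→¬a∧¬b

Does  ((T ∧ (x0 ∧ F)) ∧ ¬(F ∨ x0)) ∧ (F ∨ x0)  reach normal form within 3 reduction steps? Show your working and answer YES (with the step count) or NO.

Answer: NO — after 3 steps the term is F ∧ (F ∨ x0), not yet normal

Derivation:
  start: ((T ∧ (x0 ∧ F)) ∧ ¬(F ∨ x0)) ∧ (F ∨ x0)
  step 1: ((x0 ∧ F) ∧ ¬(F ∨ x0)) ∧ (F ∨ x0)
  step 2: (F ∧ ¬(F ∨ x0)) ∧ (F ∨ x0)
  step 3: F ∧ (F ∨ x0)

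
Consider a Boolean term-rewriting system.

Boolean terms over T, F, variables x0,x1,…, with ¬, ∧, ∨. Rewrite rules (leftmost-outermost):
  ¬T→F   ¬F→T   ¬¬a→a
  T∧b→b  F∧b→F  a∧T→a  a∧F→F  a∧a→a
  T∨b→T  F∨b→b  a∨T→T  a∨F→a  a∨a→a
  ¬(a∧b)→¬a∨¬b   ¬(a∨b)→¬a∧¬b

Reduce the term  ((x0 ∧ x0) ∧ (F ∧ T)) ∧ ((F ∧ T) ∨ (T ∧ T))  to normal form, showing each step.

Answer: normal form = F  (in 4 steps)

Working:
  start: ((x0 ∧ x0) ∧ (F ∧ T)) ∧ ((F ∧ T) ∨ (T ∧ T))
  →1  (x0 ∧ (F ∧ T)) ∧ ((F ∧ T) ∨ (T ∧ T))
  →2  (x0 ∧ F) ∧ ((F ∧ T) ∨ (T ∧ T))
  →3  F ∧ ((F ∧ T) ∨ (T ∧ T))
  →4  F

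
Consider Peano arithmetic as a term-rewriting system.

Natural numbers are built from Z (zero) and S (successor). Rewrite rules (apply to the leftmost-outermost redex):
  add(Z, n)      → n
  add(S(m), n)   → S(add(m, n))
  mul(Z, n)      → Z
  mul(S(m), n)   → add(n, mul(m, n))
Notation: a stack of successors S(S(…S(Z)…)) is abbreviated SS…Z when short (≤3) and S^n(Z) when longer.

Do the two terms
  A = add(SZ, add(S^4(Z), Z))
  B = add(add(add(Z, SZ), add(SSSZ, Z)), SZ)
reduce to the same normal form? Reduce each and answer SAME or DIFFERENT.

Answer: SAME — A ⇓ S^5(Z), B ⇓ S^5(Z)

Working:
Term A:
  start: add(SZ, add(S^4(Z), Z))
  →1  S(add(Z, add(S^4(Z), Z)))
  →2  S(add(S^4(Z), Z))
  →3  S(S(add(SSSZ, Z)))
  →4  S(S(S(add(SSZ, Z))))
  →5  S(S(S(S(add(SZ, Z)))))
  →6  S(S(S(S(S(add(Z, Z))))))
  →7  S^5(Z)

Term B:
  start: add(add(add(Z, SZ), add(SSSZ, Z)), SZ)
  →1  add(add(SZ, add(SSSZ, Z)), SZ)
  →2  add(S(add(Z, add(SSSZ, Z))), SZ)
  →3  S(add(add(Z, add(SSSZ, Z)), SZ))
  →4  S(add(add(SSSZ, Z), SZ))
  →5  S(add(S(add(SSZ, Z)), SZ))
  →6  S(S(add(add(SSZ, Z), SZ)))
  →7  S(S(add(S(add(SZ, Z)), SZ)))
  →8  S(S(S(add(add(SZ, Z), SZ))))
  →9  S(S(S(add(S(add(Z, Z)), SZ))))
  →10  S(S(S(S(add(add(Z, Z), SZ)))))
  →11  S(S(S(S(add(Z, SZ)))))
  →12  S^5(Z)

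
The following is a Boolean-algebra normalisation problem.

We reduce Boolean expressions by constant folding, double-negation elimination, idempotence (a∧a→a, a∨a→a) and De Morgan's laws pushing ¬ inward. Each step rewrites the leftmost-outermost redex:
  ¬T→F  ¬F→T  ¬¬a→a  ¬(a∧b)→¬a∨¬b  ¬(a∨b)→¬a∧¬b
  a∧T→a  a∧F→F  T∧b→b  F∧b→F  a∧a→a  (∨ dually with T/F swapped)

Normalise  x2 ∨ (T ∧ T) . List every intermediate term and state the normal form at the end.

Answer: normal form = T  (in 2 steps)

Reduction:
  start: x2 ∨ (T ∧ T)
  →1  x2 ∨ T
  →2  T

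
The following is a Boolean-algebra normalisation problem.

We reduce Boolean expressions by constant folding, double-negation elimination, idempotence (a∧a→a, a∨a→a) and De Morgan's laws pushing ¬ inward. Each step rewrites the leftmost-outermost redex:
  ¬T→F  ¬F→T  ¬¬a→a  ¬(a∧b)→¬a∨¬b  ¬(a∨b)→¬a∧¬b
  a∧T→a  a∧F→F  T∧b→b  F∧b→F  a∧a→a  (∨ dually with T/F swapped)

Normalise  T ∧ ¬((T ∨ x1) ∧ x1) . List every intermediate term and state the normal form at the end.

  start: T ∧ ¬((T ∨ x1) ∧ x1)
  step 1: ¬((T ∨ x1) ∧ x1)
  step 2: ¬(T ∨ x1) ∨ ¬x1
  step 3: (¬T ∧ ¬x1) ∨ ¬x1
  step 4: (F ∧ ¬x1) ∨ ¬x1
  step 5: F ∨ ¬x1
  step 6: ¬x1

Answer: normal form = ¬x1  (in 6 steps)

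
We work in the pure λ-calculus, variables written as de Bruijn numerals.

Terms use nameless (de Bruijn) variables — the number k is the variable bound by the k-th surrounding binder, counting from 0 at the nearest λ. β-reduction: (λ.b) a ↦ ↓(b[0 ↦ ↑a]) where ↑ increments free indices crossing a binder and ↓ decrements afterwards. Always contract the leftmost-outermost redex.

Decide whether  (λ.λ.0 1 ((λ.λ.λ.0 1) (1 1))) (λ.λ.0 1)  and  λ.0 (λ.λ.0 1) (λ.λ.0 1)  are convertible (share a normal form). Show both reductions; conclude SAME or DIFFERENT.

Answer: SAME — A ⇓ λ.0 (λ.λ.0 1) (λ.λ.0 1), B ⇓ λ.0 (λ.λ.0 1) (λ.λ.0 1)

Working:
Term A:
  start: (λ.λ.0 1 ((λ.λ.λ.0 1) (1 1))) (λ.λ.0 1)
  step 1: λ.0 (λ.λ.0 1) ((λ.λ.λ.0 1) ((λ.λ.0 1) (λ.λ.0 1)))
  step 2: λ.0 (λ.λ.0 1) (λ.λ.0 1)

Term B:
  start: λ.0 (λ.λ.0 1) (λ.λ.0 1)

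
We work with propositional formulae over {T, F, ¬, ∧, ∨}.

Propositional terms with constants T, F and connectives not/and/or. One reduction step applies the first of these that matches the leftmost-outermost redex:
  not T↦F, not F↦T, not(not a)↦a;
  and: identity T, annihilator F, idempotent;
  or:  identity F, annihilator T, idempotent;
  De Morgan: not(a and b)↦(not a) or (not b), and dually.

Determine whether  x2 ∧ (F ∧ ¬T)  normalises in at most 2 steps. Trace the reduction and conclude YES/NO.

  start: x2 ∧ (F ∧ ¬T)
  step 1: x2 ∧ F
  step 2: F

Answer: YES — reaches normal form F in 2 ≤ 2 steps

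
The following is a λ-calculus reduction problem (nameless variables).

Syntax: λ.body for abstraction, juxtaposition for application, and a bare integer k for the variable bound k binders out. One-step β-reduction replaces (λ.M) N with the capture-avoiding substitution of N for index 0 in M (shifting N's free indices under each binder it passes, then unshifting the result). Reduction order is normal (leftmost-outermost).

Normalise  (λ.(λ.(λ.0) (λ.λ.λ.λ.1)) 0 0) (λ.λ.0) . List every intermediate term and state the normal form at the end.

Answer: normal form = λ.λ.λ.1  (in 4 steps)

Reduction:
  start: (λ.(λ.(λ.0) (λ.λ.λ.λ.1)) 0 0) (λ.λ.0)
  →1  (λ.(λ.0) (λ.λ.λ.λ.1)) (λ.λ.0) (λ.λ.0)
  →2  (λ.0) (λ.λ.λ.λ.1) (λ.λ.0)
  →3  (λ.λ.λ.λ.1) (λ.λ.0)
  →4  λ.λ.λ.1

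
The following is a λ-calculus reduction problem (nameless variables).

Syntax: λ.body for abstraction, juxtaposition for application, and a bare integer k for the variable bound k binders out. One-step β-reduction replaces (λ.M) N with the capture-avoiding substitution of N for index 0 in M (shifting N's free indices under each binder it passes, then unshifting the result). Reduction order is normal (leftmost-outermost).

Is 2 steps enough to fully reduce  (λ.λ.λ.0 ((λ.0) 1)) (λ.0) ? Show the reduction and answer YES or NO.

  start: (λ.λ.λ.0 ((λ.0) 1)) (λ.0)
  [1] λ.λ.0 ((λ.0) 1)
  [2] λ.λ.0 1

Answer: YES — reaches normal form λ.λ.0 1 in 2 ≤ 2 steps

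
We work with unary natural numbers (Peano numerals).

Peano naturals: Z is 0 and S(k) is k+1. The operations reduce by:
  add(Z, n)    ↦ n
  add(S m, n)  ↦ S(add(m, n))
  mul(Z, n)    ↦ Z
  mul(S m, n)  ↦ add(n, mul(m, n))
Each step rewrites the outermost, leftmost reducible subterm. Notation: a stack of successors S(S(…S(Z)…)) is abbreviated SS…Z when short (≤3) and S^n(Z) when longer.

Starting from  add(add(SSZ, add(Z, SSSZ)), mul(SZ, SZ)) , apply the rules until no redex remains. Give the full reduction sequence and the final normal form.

  start: add(add(SSZ, add(Z, SSSZ)), mul(SZ, SZ))
  →1  add(S(add(SZ, add(Z, SSSZ))), mul(SZ, SZ))
  →2  S(add(add(SZ, add(Z, SSSZ)), mul(SZ, SZ)))
  →3  S(add(S(add(Z, add(Z, SSSZ))), mul(SZ, SZ)))
  →4  S(S(add(add(Z, add(Z, SSSZ)), mul(SZ, SZ))))
  →5  S(S(add(add(Z, SSSZ), mul(SZ, SZ))))
  →6  S(S(add(SSSZ, mul(SZ, SZ))))
  →7  S(S(S(add(SSZ, mul(SZ, SZ)))))
  →8  S(S(S(S(add(SZ, mul(SZ, SZ))))))
  →9  S(S(S(S(S(add(Z, mul(SZ, SZ)))))))
  →10  S(S(S(S(S(mul(SZ, SZ))))))
  →11  S(S(S(S(S(add(SZ, mul(Z, SZ)))))))
  →12  S(S(S(S(S(S(add(Z, mul(Z, SZ))))))))
  →13  S(S(S(S(S(S(mul(Z, SZ)))))))
  →14  S^6(Z)

Answer: normal form = S^6(Z)  (in 14 steps)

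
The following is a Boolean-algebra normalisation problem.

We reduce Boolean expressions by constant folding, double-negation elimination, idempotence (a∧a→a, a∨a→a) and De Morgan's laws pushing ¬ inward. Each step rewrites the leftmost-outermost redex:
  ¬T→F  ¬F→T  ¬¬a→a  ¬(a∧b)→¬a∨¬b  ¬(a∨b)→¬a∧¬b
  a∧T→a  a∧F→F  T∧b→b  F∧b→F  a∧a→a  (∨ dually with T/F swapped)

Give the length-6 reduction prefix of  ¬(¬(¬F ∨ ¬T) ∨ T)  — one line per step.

Answer: after 6 steps: F

Reduction:
  start: ¬(¬(¬F ∨ ¬T) ∨ T)
  [1] ¬¬(¬F ∨ ¬T) ∧ ¬T
  [2] (¬F ∨ ¬T) ∧ ¬T
  [3] (T ∨ ¬T) ∧ ¬T
  [4] T ∧ ¬T
  [5] ¬T
  [6] F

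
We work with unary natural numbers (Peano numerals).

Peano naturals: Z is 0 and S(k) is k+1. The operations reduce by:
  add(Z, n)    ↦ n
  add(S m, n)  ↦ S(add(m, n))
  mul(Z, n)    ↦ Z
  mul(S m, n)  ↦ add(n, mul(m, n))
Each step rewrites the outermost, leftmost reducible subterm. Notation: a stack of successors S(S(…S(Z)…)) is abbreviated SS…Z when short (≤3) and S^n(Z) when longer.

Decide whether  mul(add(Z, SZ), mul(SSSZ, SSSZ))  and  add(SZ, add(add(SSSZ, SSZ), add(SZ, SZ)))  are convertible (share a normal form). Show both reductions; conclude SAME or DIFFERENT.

Answer: DIFFERENT — A ⇓ S^9(Z), B ⇓ S^8(Z)

Derivation:
Term A:
  start: mul(add(Z, SZ), mul(SSSZ, SSSZ))
  [1] mul(SZ, mul(SSSZ, SSSZ))
  [2] add(mul(SSSZ, SSSZ), mul(Z, mul(SSSZ, SSSZ)))
  [3] add(add(SSSZ, mul(SSZ, SSSZ)), mul(Z, mul(SSSZ, SSSZ)))
  [4] add(S(add(SSZ, mul(SSZ, SSSZ))), mul(Z, mul(SSSZ, SSSZ)))
  [5] S(add(add(SSZ, mul(SSZ, SSSZ)), mul(Z, mul(SSSZ, SSSZ))))
  [6] S(add(S(add(SZ, mul(SSZ, SSSZ))), mul(Z, mul(SSSZ, SSSZ))))
  [7] S(S(add(add(SZ, mul(SSZ, SSSZ)), mul(Z, mul(SSSZ, SSSZ)))))
  [8] S(S(add(S(add(Z, mul(SSZ, SSSZ))), mul(Z, mul(SSSZ, SSSZ)))))
  [9] S(S(S(add(add(Z, mul(SSZ, SSSZ)), mul(Z, mul(SSSZ, SSSZ))))))
  [10] S(S(S(add(mul(SSZ, SSSZ), mul(Z, mul(SSSZ, SSSZ))))))
  [11] S(S(S(add(add(SSSZ, mul(SZ, SSSZ)), mul(Z, mul(SSSZ, SSSZ))))))
  [12] S(S(S(add(S(add(SSZ, mul(SZ, SSSZ))), mul(Z, mul(SSSZ, SSSZ))))))
  [13] S(S(S(S(add(add(SSZ, mul(SZ, SSSZ)), mul(Z, mul(SSSZ, SSSZ)))))))
  [14] S(S(S(S(add(S(add(SZ, mul(SZ, SSSZ))), mul(Z, mul(SSSZ, SSSZ)))))))
  [15] S(S(S(S(S(add(add(SZ, mul(SZ, SSSZ)), mul(Z, mul(SSSZ, SSSZ))))))))
  [16] S(S(S(S(S(add(S(add(Z, mul(SZ, SSSZ))), mul(Z, mul(SSSZ, SSSZ))))))))
  [17] S(S(S(S(S(S(add(add(Z, mul(SZ, SSSZ)), mul(Z, mul(SSSZ, SSSZ)))))))))
  [18] S(S(S(S(S(S(add(mul(SZ, SSSZ), mul(Z, mul(SSSZ, SSSZ)))))))))
  [19] S(S(S(S(S(S(add(add(SSSZ, mul(Z, SSSZ)), mul(Z, mul(SSSZ, SSSZ)))))))))
  [20] S(S(S(S(S(S(add(S(add(SSZ, mul(Z, SSSZ))), mul(Z, mul(SSSZ, SSSZ)))))))))
  [21] S(S(S(S(S(S(S(add(add(SSZ, mul(Z, SSSZ)), mul(Z, mul(SSSZ, SSSZ))))))))))
  [22] S(S(S(S(S(S(S(add(S(add(SZ, mul(Z, SSSZ))), mul(Z, mul(SSSZ, SSSZ))))))))))
  [23] S(S(S(S(S(S(S(S(add(add(SZ, mul(Z, SSSZ)), mul(Z, mul(SSSZ, SSSZ)))))))))))
  [24] S(S(S(S(S(S(S(S(add(S(add(Z, mul(Z, SSSZ))), mul(Z, mul(SSSZ, SSSZ)))))))))))
  [25] S(S(S(S(S(S(S(S(S(add(add(Z, mul(Z, SSSZ)), mul(Z, mul(SSSZ, SSSZ))))))))))))
  [26] S(S(S(S(S(S(S(S(S(add(mul(Z, SSSZ), mul(Z, mul(SSSZ, SSSZ))))))))))))
  [27] S(S(S(S(S(S(S(S(S(add(Z, mul(Z, mul(SSSZ, SSSZ))))))))))))
  [28] S(S(S(S(S(S(S(S(S(mul(Z, mul(SSSZ, SSSZ)))))))))))
  [29] S^9(Z)

Term B:
  start: add(SZ, add(add(SSSZ, SSZ), add(SZ, SZ)))
  [1] S(add(Z, add(add(SSSZ, SSZ), add(SZ, SZ))))
  [2] S(add(add(SSSZ, SSZ), add(SZ, SZ)))
  [3] S(add(S(add(SSZ, SSZ)), add(SZ, SZ)))
  [4] S(S(add(add(SSZ, SSZ), add(SZ, SZ))))
  [5] S(S(add(S(add(SZ, SSZ)), add(SZ, SZ))))
  [6] S(S(S(add(add(SZ, SSZ), add(SZ, SZ)))))
  [7] S(S(S(add(S(add(Z, SSZ)), add(SZ, SZ)))))
  [8] S(S(S(S(add(add(Z, SSZ), add(SZ, SZ))))))
  [9] S(S(S(S(add(SSZ, add(SZ, SZ))))))
  [10] S(S(S(S(S(add(SZ, add(SZ, SZ)))))))
  [11] S(S(S(S(S(S(add(Z, add(SZ, SZ))))))))
  [12] S(S(S(S(S(S(add(SZ, SZ)))))))
  [13] S(S(S(S(S(S(S(add(Z, SZ))))))))
  [14] S^8(Z)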